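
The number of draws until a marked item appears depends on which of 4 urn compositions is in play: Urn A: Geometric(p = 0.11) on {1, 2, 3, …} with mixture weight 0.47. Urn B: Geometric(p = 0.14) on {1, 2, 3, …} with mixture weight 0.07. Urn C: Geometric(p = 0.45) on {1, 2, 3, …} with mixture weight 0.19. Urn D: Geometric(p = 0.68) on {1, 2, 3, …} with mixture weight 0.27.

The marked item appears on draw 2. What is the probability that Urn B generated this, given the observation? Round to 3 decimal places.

0.053

P(component k | x) = π_k·f_k(x) / marginal(x), where marginal(x) = Σ_j π_j·f_j(x).
Evaluate each component's likelihood at the observed value:
  L_A = 0.0979
  L_B = 0.1204
  L_C = 0.2475
  L_D = 0.2176
Unnormalised posteriors:
  π_A·L_A = 0.47 × 0.0979 = 0.046013
  π_B·L_B = 0.07 × 0.1204 = 0.008428
  π_C·L_C = 0.19 × 0.2475 = 0.047025
  π_D·L_D = 0.27 × 0.2176 = 0.058752
Evidence: 0.046013 + 0.008428 + 0.047025 + 0.058752 = 0.160218
So the posterior for Urn B is 0.008428 / 0.160218 ≈ 0.053.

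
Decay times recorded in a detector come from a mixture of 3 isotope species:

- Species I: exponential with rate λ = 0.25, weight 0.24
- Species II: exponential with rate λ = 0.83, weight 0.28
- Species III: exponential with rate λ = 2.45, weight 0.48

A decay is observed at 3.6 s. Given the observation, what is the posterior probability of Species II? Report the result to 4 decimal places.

By Bayes' theorem, P(k | x) = P(Z=k) f_k(x) / Σ_j P(Z=j) f_j(x).
Exponential densities:
  f_I = 0.25·e^(−0.25·3.6) = 0.25·e^(−0.9000) = 0.101642
  f_II = 0.83·e^(−0.83·3.6) = 0.83·e^(−2.9880) = 0.0418221
  f_III = 2.45·e^(−2.45·3.6) = 2.45·e^(−8.8200) = 0.000361983
Prior × likelihood for each component:
  P(Z=I)·f_I = 0.24 × 0.101642 = 0.0243942
  P(Z=II)·f_II = 0.28 × 0.0418221 = 0.0117102
  P(Z=III)·f_III = 0.48 × 0.000361983 = 0.000173752
Denominator: 0.0243942 + 0.0117102 + 0.000173752 = 0.0362781
So the posterior for Species II is 0.0117102 / 0.0362781 ≈ 0.3228.

0.3228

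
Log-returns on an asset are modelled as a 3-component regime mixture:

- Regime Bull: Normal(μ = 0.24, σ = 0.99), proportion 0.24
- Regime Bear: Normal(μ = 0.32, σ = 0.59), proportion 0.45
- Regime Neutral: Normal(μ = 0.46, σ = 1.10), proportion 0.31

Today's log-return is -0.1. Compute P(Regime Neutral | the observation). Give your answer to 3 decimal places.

Apply Bayes' rule: the posterior for each component is proportional to its prior times its likelihood at x.
Evaluate each component's likelihood at the observed value:
  p_Bull = (1/(0.99·√(2π)))·exp(−(-0.1−0.24)²/(2·0.99²)) = 0.402972·exp(-0.05897) = 0.379894
  p_Bear = (1/(0.59·√(2π)))·exp(−(-0.1−0.32)²/(2·0.59²)) = 0.676173·exp(-0.25338) = 0.52483
  p_Neutral = (1/(1.10·√(2π)))·exp(−(-0.1−0.46)²/(2·1.10²)) = 0.362675·exp(-0.12959) = 0.318595
Weight by the priors:
  π_Bull·p_Bull = 0.24 × 0.379894 = 0.0911747
  π_Bear·p_Bear = 0.45 × 0.52483 = 0.236173
  π_Neutral·p_Neutral = 0.31 × 0.318595 = 0.0987644
Denominator: 0.0911747 + 0.236173 + 0.0987644 = 0.426112
P(Regime Neutral | x) = 0.0987644 / 0.426112 ≈ 0.232

0.232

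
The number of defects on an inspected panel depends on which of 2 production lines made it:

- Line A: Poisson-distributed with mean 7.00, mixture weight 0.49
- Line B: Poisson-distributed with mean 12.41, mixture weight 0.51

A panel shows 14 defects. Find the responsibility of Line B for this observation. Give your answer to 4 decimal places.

0.9338

Apply Bayes' rule: the posterior for each component is proportional to its prior times its likelihood at x.
Poisson probabilities:
  f_A = 0.00709419
  f_B = 0.0961174
Weight by the priors:
  P(Z=A)·f_A = 0.49 × 0.00709419 = 0.00347615
  P(Z=B)·f_B = 0.51 × 0.0961174 = 0.0490199
Denominator: 0.00347615 + 0.0490199 = 0.052496
P(Line B | data) = 0.0490199 / 0.052496 ≈ 0.9338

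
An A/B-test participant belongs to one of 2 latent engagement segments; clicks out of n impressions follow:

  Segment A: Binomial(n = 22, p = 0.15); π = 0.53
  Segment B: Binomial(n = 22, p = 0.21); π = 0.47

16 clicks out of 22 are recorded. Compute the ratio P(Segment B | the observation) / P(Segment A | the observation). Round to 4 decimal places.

124.4857

Posterior odds = (w_i f_i(x)) / (w_j f_j(x)); the normalising sum cancels.
Binomial probabilities:
  f_A = 1.84837e-09
  f_B = 2.59469e-07
Odds = (0.47/0.53) × (2.59469e-07/1.84837e-09) = 0.886792 × 140.378 ≈ 124.4857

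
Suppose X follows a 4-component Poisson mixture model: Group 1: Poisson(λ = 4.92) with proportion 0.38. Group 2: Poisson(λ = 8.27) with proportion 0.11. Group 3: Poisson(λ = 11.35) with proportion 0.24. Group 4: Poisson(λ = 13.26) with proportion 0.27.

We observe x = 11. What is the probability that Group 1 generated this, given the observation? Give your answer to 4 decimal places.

Apply Bayes' rule: the posterior for each component is proportional to its prior times its likelihood at x.
Component likelihoods at x = 11:
  L_1 = e^(−4.92)·4.92^11/11! = 0.00747707
  L_2 = e^(−8.27)·8.27^11/11! = 0.0793943
  L_3 = e^(−11.35)·11.35^11/11! = 0.118729
  L_4 = e^(−13.26)·13.26^11/11! = 0.0972922
Unnormalised posteriors:
  w_1·L_1 = 0.38 × 0.00747707 = 0.00284129
  w_2·L_2 = 0.11 × 0.0793943 = 0.00873338
  w_3·L_3 = 0.24 × 0.118729 = 0.0284949
  w_4·L_4 = 0.27 × 0.0972922 = 0.0262689
Marginal: 0.00284129 + 0.00873338 + 0.0284949 + 0.0262689 = 0.0663385
P(Group 1 | the observation) ≈ 0.0428

0.0428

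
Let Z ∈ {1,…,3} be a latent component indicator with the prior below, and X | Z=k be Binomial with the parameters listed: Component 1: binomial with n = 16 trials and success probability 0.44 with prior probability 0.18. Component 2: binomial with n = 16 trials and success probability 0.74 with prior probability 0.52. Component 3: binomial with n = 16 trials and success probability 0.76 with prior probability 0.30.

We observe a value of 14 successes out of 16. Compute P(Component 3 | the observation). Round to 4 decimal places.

Apply Bayes' rule: the posterior for each component is proportional to its prior times its likelihood at x.
Evaluate each component's likelihood at the observed value:
  p_1 = C(16,14)·0.44^14·0.56^2 = 120·1.01938e-05·0.3136 = 0.000383614
  p_2 = C(16,14)·0.74^14·0.26^2 = 120·0.0147654·0.0676 = 0.119777
  p_3 = C(16,14)·0.76^14·0.24^2 = 120·0.0214482·0.0576 = 0.14825
Weight by the priors:
  π_1·p_1 = 0.18 × 0.000383614 = 6.90506e-05
  π_2·p_2 = 0.52 × 0.119777 = 0.0622838
  π_3·p_3 = 0.30 × 0.14825 = 0.0444749
Denominator: 6.90506e-05 + 0.0622838 + 0.0444749 = 0.106828
P(Component 3 | data) ≈ 0.4163

0.4163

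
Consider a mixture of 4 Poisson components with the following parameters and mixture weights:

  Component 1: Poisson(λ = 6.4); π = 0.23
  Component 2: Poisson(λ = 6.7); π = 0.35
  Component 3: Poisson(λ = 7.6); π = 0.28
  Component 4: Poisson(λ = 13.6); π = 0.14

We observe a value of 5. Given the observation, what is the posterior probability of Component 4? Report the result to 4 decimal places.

Apply Bayes' rule: the posterior for each component is proportional to its prior times its likelihood at x.
Poisson probabilities:
  f_1 = 0.148674
  f_2 = 0.13849
  f_3 = 0.105742
  f_4 = 0.00480959
Multiply by the mixture weights:
  π_1·f_1 = 0.23 × 0.148674 = 0.0341949
  π_2·f_2 = 0.35 × 0.13849 = 0.0484716
  π_3·f_3 = 0.28 × 0.105742 = 0.0296078
  π_4·f_4 = 0.14 × 0.00480959 = 0.000673343
Normaliser: 0.0341949 + 0.0484716 + 0.0296078 + 0.000673343 = 0.112948
Responsibility of Component 4: 0.000673343 / 0.112948 ≈ 0.0060

0.0060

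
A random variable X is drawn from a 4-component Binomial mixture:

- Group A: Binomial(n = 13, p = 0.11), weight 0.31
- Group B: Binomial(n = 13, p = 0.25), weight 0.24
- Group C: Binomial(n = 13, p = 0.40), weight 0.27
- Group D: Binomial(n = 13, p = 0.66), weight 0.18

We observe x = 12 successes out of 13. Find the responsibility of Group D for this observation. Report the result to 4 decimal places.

0.9935

Posterior ∝ prior × likelihood, so P(k | x) ∝ P(Z=k) f_k(x); normalise over all components.
Binomial probabilities:
  f_A = C(13,12)·0.11^12·0.89^1 = 13·3.13843e-12·0.89 = 3.63116e-11
  f_B = C(13,12)·0.25^12·0.75^1 = 13·5.96046e-08·0.75 = 5.81145e-07
  f_C = C(13,12)·0.40^12·0.60^1 = 13·1.67772e-05·0.6 = 0.000130862
  f_D = C(13,12)·0.66^12·0.34^1 = 13·0.00683168·0.34 = 0.030196
Multiply by the mixture weights:
  P(Z=A)·f_A = 0.31 × 3.63116e-11 = 1.12566e-11
  P(Z=B)·f_B = 0.24 × 5.81145e-07 = 1.39475e-07
  P(Z=C)·f_C = 0.27 × 0.000130862 = 3.53328e-05
  P(Z=D)·f_D = 0.18 × 0.030196 = 0.00543528
Normaliser: 1.12566e-11 + 1.39475e-07 + 3.53328e-05 + 0.00543528 = 0.00547075
Responsibility of Group D: 0.00543528 / 0.00547075 ≈ 0.9935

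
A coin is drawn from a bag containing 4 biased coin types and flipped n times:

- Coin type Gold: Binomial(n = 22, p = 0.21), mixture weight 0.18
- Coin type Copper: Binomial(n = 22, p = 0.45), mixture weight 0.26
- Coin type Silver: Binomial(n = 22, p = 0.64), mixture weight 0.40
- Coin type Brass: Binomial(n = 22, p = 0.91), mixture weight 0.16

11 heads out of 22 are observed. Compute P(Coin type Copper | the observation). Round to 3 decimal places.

By Bayes' theorem, P(k | x) = π_k f_k(x) / Σ_j π_j f_j(x).
Component likelihoods at x = 11 heads out of 22:
  p_Gold = C(22,11)·0.21^11·0.79^11 = 705432·3.50278e-08·0.0747994 = 0.00184827
  p_Copper = C(22,11)·0.45^11·0.55^11 = 705432·0.000153228·0.00139312 = 0.150585
  p_Silver = C(22,11)·0.64^11·0.36^11 = 705432·0.0073787·1.31622e-05 = 0.0685113
  p_Brass = C(22,11)·0.91^11·0.09^11 = 705432·0.354369·3.13811e-12 = 7.84473e-07
Multiply by the mixture weights:
  π_Gold·p_Gold = 0.18 × 0.00184827 = 0.000332689
  π_Copper·p_Copper = 0.26 × 0.150585 = 0.0391522
  π_Silver·p_Silver = 0.40 × 0.0685113 = 0.0274045
  π_Brass·p_Brass = 0.16 × 7.84473e-07 = 1.25516e-07
Sum: 0.000332689 + 0.0391522 + 0.0274045 + 1.25516e-07 = 0.0668895
Responsibility of Coin type Copper: 0.0391522 / 0.0668895 ≈ 0.585

0.585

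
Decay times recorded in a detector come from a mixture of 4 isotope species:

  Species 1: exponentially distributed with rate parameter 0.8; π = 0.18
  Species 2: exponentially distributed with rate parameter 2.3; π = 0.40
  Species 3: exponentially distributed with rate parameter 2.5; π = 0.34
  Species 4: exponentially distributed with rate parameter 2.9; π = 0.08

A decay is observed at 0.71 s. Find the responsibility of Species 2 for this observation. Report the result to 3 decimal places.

0.413

Apply Bayes' rule: the posterior for each component is proportional to its prior times its likelihood at x.
Component likelihoods at x = 0.71 s:
  L_1 = 0.453326
  L_2 = 0.449288
  L_3 = 0.423709
  L_4 = 0.369986
Multiply by the mixture weights:
  π_1·L_1 = 0.18 × 0.453326 = 0.0815987
  π_2·L_2 = 0.40 × 0.449288 = 0.179715
  π_3·L_3 = 0.34 × 0.423709 = 0.144061
  π_4·L_4 = 0.08 × 0.369986 = 0.0295989
Sum: 0.0815987 + 0.179715 + 0.144061 + 0.0295989 = 0.434974
P(Species 2 | x) = 0.179715 / 0.434974 ≈ 0.413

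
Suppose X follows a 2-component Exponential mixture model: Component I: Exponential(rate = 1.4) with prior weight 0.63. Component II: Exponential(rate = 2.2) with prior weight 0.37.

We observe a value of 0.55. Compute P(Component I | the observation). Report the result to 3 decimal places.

0.627

P(component k | x) = π_k·f_k(x) / marginal(x), where marginal(x) = Σ_j π_j·f_j(x).
Evaluate each component's likelihood at the observed value:
  p_I = 1.4·e^(−1.4·0.55) = 1.4·e^(−0.7700) = 0.648218
  p_II = 2.2·e^(−2.2·0.55) = 2.2·e^(−1.2100) = 0.656034
Multiply by the mixture weights:
  π_I·p_I = 0.63 × 0.648218 = 0.408378
  π_II·p_II = 0.37 × 0.656034 = 0.242733
Denominator: 0.408378 + 0.242733 = 0.65111
Responsibility of Component I: 0.408378 / 0.65111 ≈ 0.627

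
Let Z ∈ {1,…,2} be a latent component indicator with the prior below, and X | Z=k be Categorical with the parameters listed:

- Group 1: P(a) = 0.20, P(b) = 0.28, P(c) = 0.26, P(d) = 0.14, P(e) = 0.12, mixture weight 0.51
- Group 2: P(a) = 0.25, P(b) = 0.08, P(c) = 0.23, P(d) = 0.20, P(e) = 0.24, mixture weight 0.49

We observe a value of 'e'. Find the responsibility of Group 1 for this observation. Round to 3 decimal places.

0.342

The responsibility of component k is π_k f_k(x) divided by Σ_j π_j f_j(x).
Evaluate each component's likelihood at the observed value:
  L_1 = 0.12
  L_2 = 0.24
Multiply by the mixture weights:
  π_1·L_1 = 0.51 × 0.12 = 0.0612
  π_2·L_2 = 0.49 × 0.24 = 0.1176
Evidence: 0.0612 + 0.1176 = 0.1788
So the posterior for Group 1 is 0.0612 / 0.1788 ≈ 0.342.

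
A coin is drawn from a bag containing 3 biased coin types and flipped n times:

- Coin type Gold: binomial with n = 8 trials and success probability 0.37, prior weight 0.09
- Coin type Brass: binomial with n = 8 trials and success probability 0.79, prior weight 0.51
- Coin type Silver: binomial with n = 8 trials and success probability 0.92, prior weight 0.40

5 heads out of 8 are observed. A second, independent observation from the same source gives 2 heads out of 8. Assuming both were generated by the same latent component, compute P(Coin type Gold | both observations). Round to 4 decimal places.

0.9449

By Bayes' theorem, P(k | x) = w_k f_k(x) / Σ_j w_j f_j(x).
Since both observations come from the same component, the likelihood for component k is f_k(x₁)·f_k(x₂).
  p_Gold = [C(8,5)·0.37^5·0.63^3 = 56·0.0069344·0.250047 = 0.0970998] × [0.239665] = 0.0232714
  p_Brass = [C(8,5)·0.79^5·0.21^3 = 56·0.307706·0.009261 = 0.159581] × [0.00149875] = 0.000239171
  p_Silver = [C(8,5)·0.92^5·0.08^3 = 56·0.659082·0.000512 = 0.0188972] × [6.2126e-06] = 1.17401e-07
Prior × likelihood for each component:
  w_Gold·p_Gold = 0.09 × 0.0232714 = 0.00209443
  w_Brass·p_Brass = 0.51 × 0.000239171 = 0.000121977
  w_Silver·p_Silver = 0.40 × 1.17401e-07 = 4.69603e-08
Evidence: 0.00209443 + 0.000121977 + 4.69603e-08 = 0.00221645
Responsibility of Coin type Gold: 0.00209443 / 0.00221645 ≈ 0.9449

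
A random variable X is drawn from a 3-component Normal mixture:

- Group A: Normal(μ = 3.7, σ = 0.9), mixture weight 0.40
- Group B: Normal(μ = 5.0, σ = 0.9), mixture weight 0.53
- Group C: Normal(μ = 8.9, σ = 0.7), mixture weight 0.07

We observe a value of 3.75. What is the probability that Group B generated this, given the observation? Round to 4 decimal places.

0.3359

By Bayes' theorem, P(k | x) = π_k f_k(x) / Σ_j π_j f_j(x).
Component likelihoods at x = 3.75:
  f_A = (1/(0.9·√(2π)))·exp(−(3.75−3.7)²/(2·0.9²)) = 0.443269·exp(-0.00154) = 0.442586
  f_B = (1/(0.9·√(2π)))·exp(−(3.75−5.0)²/(2·0.9²)) = 0.443269·exp(-0.96451) = 0.168962
  f_C = (1/(0.7·√(2π)))·exp(−(3.75−8.9)²/(2·0.7²)) = 0.569918·exp(-27.06378) = 1.00499e-12
Weight by the priors:
  π_A·f_A = 0.40 × 0.442586 = 0.177034
  π_B·f_B = 0.53 × 0.168962 = 0.0895496
  π_C·f_C = 0.07 × 1.00499e-12 = 7.03496e-14
Sum: 0.177034 + 0.0895496 + 7.03496e-14 = 0.266584
Responsibility of Group B: 0.0895496 / 0.266584 ≈ 0.3359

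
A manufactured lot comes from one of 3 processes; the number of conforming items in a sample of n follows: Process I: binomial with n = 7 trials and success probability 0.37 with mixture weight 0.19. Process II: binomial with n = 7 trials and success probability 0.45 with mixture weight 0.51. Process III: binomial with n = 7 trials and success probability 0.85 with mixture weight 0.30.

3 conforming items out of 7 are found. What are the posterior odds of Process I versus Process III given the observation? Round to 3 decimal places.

16.255

Only the two components matter; the odds are (P(Z=i) f_i(x)) / (P(Z=j) f_j(x)).
Binomial probabilities:
  p_I = C(7,3)·0.37^3·0.63^4 = 35·0.050653·0.15753 = 0.279277
  p_II = C(7,3)·0.45^3·0.55^4 = 35·0.091125·0.0915063 = 0.291848
  p_III = C(7,3)·0.85^3·0.15^4 = 35·0.614125·0.00050625 = 0.0108815
0.0530627 / 0.00326446 ≈ 16.255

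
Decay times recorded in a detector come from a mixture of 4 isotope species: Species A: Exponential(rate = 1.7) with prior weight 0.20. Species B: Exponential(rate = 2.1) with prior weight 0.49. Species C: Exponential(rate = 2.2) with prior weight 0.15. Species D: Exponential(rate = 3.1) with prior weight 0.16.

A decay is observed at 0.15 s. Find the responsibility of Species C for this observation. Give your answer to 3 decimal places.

0.152

Posterior ∝ prior × likelihood, so P(k | x) ∝ w_k f_k(x); normalise over all components.
Exponential densities:
  L_A = 1.7·e^(−1.7·0.15) = 1.7·e^(−0.2550) = 1.31736
  L_B = 2.1·e^(−2.1·0.15) = 2.1·e^(−0.3150) = 1.53256
  L_C = 2.2·e^(−2.2·0.15) = 2.2·e^(−0.3300) = 1.58163
  L_D = 3.1·e^(−3.1·0.15) = 3.1·e^(−0.4650) = 1.94722
Weight by the priors:
  w_A·L_A = 0.20 × 1.31736 = 0.263472
  w_B·L_B = 0.49 × 1.53256 = 0.750953
  w_C·L_C = 0.15 × 1.58163 = 0.237245
  w_D·L_D = 0.16 × 1.94722 = 0.311555
Sum: 0.263472 + 0.750953 + 0.237245 + 0.311555 = 1.56322
P(Species C | data) = 0.237245 / 1.56322 ≈ 0.152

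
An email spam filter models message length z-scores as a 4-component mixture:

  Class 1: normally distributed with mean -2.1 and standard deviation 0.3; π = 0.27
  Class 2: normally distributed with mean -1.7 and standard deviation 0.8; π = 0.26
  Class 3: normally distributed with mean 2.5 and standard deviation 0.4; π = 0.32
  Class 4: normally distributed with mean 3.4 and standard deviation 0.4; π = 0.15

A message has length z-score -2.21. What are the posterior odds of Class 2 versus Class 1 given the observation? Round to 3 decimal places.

Since P(k|x) ∝ w_k f_k(x), the posterior odds are w_i f_i(x) / (w_j f_j(x)).
Normal densities:
  f_1 = (1/(0.3·√(2π)))·exp(−(-2.21−-2.1)²/(2·0.3²)) = 1.329808·exp(-0.06722) = 1.24335
  f_2 = (1/(0.8·√(2π)))·exp(−(-2.21−-1.7)²/(2·0.8²)) = 0.498678·exp(-0.20320) = 0.406977
  f_3 = (1/(0.4·√(2π)))·exp(−(-2.21−2.5)²/(2·0.4²)) = 0.997356·exp(-69.32531) = 7.78483e-31
  f_4 = (1/(0.4·√(2π)))·exp(−(-2.21−3.4)²/(2·0.4²)) = 0.997356·exp(-98.35031) = 1.93131e-43
Odds = (0.26/0.27) × (0.406977/1.24335) = 0.962963 × 0.327322 ≈ 0.315

0.315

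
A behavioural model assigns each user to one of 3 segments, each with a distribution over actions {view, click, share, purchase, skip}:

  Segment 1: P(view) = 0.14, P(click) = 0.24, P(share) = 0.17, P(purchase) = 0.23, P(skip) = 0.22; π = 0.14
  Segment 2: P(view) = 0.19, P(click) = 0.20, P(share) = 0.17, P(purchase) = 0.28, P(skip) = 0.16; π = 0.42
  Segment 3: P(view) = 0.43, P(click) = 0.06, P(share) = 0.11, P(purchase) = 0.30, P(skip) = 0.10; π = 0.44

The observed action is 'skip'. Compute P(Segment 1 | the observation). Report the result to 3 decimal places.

By Bayes' theorem, P(k | x) = π_k f_k(x) / Σ_j π_j f_j(x).
Component likelihoods at x = 'skip':
  L_1 = P(skip | comp) = 0.22
  L_2 = P(skip | comp) = 0.16
  L_3 = P(skip | comp) = 0.10
Unnormalised posteriors:
  π_1·L_1 = 0.14 × 0.22 = 0.0308
  π_2·L_2 = 0.42 × 0.16 = 0.0672
  π_3·L_3 = 0.44 × 0.1 = 0.044
Sum: 0.0308 + 0.0672 + 0.044 = 0.142
P(Segment 1 | the observation) = 0.0308 / 0.142 ≈ 0.217

0.217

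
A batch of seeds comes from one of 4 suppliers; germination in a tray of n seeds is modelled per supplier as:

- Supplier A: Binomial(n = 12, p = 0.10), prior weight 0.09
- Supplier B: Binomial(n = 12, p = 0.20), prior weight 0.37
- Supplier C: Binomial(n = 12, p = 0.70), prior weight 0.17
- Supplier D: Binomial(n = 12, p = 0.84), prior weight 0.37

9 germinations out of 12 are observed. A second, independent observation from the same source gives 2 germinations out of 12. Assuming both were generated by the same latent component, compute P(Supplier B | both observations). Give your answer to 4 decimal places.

By Bayes' theorem, P(k | x) = π_k f_k(x) / Σ_j π_j f_j(x).
Since both observations come from the same component, the likelihood for component k is f_k(x₁)·f_k(x₂).
  f_A = [C(12,9)·0.10^9·0.90^3 = 220·1e-09·0.729 = 1.6038e-07] × [0.230128] = 3.69079e-08
  f_B = [C(12,9)·0.20^9·0.80^3 = 220·5.12e-07·0.512 = 5.76717e-05] × [0.283468] = 1.63481e-05
  f_C = [C(12,9)·0.70^9·0.30^3 = 220·0.0403536·0.027 = 0.2397] × [0.000190964] = 4.57743e-05
  f_D = [C(12,9)·0.84^9·0.16^3 = 220·0.208216·0.004096 = 0.187627] × [5.12038e-07] = 9.60724e-08
Multiply by the mixture weights:
  π_A·f_A = 0.09 × 3.69079e-08 = 3.32171e-09
  π_B·f_B = 0.37 × 1.63481e-05 = 6.04878e-06
  π_C·f_C = 0.17 × 4.57743e-05 = 7.78162e-06
  π_D·f_D = 0.37 × 9.60724e-08 = 3.55468e-08
Denominator: 3.32171e-09 + 6.04878e-06 + 7.78162e-06 + 3.55468e-08 = 1.38693e-05
P(Supplier B | data) = 6.04878e-06 / 1.38693e-05 ≈ 0.4361

0.4361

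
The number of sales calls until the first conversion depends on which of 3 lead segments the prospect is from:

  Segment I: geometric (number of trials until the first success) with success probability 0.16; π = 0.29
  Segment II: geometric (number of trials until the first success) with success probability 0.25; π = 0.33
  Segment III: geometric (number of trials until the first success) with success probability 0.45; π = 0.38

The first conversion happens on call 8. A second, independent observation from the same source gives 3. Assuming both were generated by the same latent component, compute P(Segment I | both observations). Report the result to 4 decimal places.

Apply Bayes' rule: the posterior for each component is proportional to its prior times its likelihood at x.
Since both observations come from the same component, the likelihood for component k is f_k(x₁)·f_k(x₂).
  f_I = [0.16·(1−0.16)^7 = 0.16·0.29509 = 0.0472145] × [0.112896] = 0.00533032
  f_II = [0.25·(1−0.25)^7 = 0.25·0.133484 = 0.033371] × [0.140625] = 0.00469279
  f_III = [0.45·(1−0.45)^7 = 0.45·0.0152244 = 0.00685096] × [0.136125] = 0.000932587
Weight by the priors:
  w_I·f_I = 0.29 × 0.00533032 = 0.00154579
  w_II·f_II = 0.33 × 0.00469279 = 0.00154862
  w_III·f_III = 0.38 × 0.000932587 = 0.000354383
Evidence: 0.00154579 + 0.00154862 + 0.000354383 = 0.0034488
So the posterior for Segment I is 0.00154579 / 0.0034488 ≈ 0.4482.

0.4482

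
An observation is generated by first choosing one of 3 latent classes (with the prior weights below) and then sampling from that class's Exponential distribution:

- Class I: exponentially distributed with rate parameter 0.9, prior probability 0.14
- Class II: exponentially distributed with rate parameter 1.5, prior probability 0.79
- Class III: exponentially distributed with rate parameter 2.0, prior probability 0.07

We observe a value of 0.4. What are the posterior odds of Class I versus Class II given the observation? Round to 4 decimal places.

0.1352

Only the two components matter; the odds are (π_i f_i(x)) / (π_j f_j(x)).
Evaluate each component's likelihood at the observed value:
  f_I = 0.9·e^(−0.9·0.4) = 0.9·e^(−0.3600) = 0.627909
  f_II = 1.5·e^(−1.5·0.4) = 1.5·e^(−0.6000) = 0.823217
  f_III = 2.0·e^(−2.0·0.4) = 2.0·e^(−0.8000) = 0.898658
0.0879072 / 0.650342 ≈ 0.1352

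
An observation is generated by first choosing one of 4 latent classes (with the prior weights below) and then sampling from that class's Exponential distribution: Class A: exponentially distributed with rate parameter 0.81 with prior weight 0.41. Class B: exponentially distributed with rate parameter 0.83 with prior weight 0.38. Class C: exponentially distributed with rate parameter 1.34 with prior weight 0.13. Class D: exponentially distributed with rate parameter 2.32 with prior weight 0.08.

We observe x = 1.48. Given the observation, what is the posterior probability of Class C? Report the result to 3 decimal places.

0.108

Apply Bayes' rule: the posterior for each component is proportional to its prior times its likelihood at x.
Component likelihoods at x = 1.48:
  f_A = 0.24426
  f_B = 0.242991
  f_C = 0.184422
  f_D = 0.0748677
Prior × likelihood for each component:
  π_A·f_A = 0.41 × 0.24426 = 0.100147
  π_B·f_B = 0.38 × 0.242991 = 0.0923367
  π_C·f_C = 0.13 × 0.184422 = 0.0239748
  π_D·f_D = 0.08 × 0.0748677 = 0.00598942
Marginal: 0.100147 + 0.0923367 + 0.0239748 + 0.00598942 = 0.222448
So the posterior for Class C is 0.0239748 / 0.222448 ≈ 0.108.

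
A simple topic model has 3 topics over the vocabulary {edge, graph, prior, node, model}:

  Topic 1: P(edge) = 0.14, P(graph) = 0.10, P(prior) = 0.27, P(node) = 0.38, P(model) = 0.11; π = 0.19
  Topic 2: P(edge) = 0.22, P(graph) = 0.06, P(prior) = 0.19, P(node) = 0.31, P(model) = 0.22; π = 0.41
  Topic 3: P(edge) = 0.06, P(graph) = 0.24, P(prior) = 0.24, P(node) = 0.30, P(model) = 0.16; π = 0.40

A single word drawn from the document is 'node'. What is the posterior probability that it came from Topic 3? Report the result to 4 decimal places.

0.3758

By Bayes' theorem, P(k | x) = π_k f_k(x) / Σ_j π_j f_j(x).
Component likelihoods at x = 'node':
  L_1 = P(node | comp) = 0.38
  L_2 = P(node | comp) = 0.31
  L_3 = P(node | comp) = 0.30
Unnormalised posteriors:
  π_1·L_1 = 0.19 × 0.38 = 0.0722
  π_2·L_2 = 0.41 × 0.31 = 0.1271
  π_3·L_3 = 0.40 × 0.3 = 0.12
Marginal: 0.0722 + 0.1271 + 0.12 = 0.3193
P(Topic 3 | the observation) = 0.12 / 0.3193 ≈ 0.3758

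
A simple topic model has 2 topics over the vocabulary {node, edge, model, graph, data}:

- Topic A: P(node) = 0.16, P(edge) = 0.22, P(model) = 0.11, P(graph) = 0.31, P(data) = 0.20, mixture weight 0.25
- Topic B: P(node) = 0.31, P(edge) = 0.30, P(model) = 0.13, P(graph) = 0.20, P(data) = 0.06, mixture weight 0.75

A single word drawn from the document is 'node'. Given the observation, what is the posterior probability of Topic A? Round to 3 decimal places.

0.147

By Bayes' theorem, P(k | x) = π_k f_k(x) / Σ_j π_j f_j(x).
Categorical probabilities:
  p_A = P(node | comp) = 0.16
  p_B = P(node | comp) = 0.31
Unnormalised posteriors:
  π_A·p_A = 0.25 × 0.16 = 0.04
  π_B·p_B = 0.75 × 0.31 = 0.2325
Denominator: 0.04 + 0.2325 = 0.2725
So the posterior for Topic A is 0.04 / 0.2725 ≈ 0.147.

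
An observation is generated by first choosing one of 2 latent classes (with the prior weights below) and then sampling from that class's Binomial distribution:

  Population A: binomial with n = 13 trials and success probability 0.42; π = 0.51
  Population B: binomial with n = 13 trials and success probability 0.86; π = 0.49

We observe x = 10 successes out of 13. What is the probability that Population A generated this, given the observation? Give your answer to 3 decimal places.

The responsibility of component k is P(Z=k) f_k(x) divided by Σ_j P(Z=j) f_j(x).
Evaluate each component's likelihood at the observed value:
  p_A = 0.0095311
  p_B = 0.173674
Unnormalised posteriors:
  P(Z=A)·p_A = 0.51 × 0.0095311 = 0.00486086
  P(Z=B)·p_B = 0.49 × 0.173674 = 0.0851002
Normaliser: 0.00486086 + 0.0851002 = 0.0899611
P(Population A | x) ≈ 0.054

0.054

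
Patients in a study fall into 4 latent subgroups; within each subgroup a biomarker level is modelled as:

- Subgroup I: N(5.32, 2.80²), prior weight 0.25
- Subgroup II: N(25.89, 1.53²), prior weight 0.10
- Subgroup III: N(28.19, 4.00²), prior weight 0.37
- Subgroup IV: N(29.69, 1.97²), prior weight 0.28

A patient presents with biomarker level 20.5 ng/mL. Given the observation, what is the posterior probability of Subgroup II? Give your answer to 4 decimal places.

P(component k | x) = π_k·f_k(x) / marginal(x), where marginal(x) = Σ_j π_j·f_j(x).
Normal densities:
  p_I = (1/(2.80·√(2π)))·exp(−(20.5−5.32)²/(2·2.80²)) = 0.142479·exp(-14.69594) = 5.90724e-08
  p_II = (1/(1.53·√(2π)))·exp(−(20.5−25.89)²/(2·1.53²)) = 0.260747·exp(-6.20533) = 0.000526356
  p_III = (1/(4.00·√(2π)))·exp(−(20.5−28.19)²/(2·4.00²)) = 0.099736·exp(-1.84800) = 0.0157135
  p_IV = (1/(1.97·√(2π)))·exp(−(20.5−29.69)²/(2·1.97²)) = 0.202509·exp(-10.88099) = 3.80968e-06
Multiply by the mixture weights:
  π_I·p_I = 0.25 × 5.90724e-08 = 1.47681e-08
  π_II·p_II = 0.10 × 0.000526356 = 5.26356e-05
  π_III·p_III = 0.37 × 0.0157135 = 0.00581399
  π_IV·p_IV = 0.28 × 3.80968e-06 = 1.06671e-06
Normaliser: 1.47681e-08 + 5.26356e-05 + 0.00581399 + 1.06671e-06 = 0.00586771
So the posterior for Subgroup II is 5.26356e-05 / 0.00586771 ≈ 0.0090.

0.0090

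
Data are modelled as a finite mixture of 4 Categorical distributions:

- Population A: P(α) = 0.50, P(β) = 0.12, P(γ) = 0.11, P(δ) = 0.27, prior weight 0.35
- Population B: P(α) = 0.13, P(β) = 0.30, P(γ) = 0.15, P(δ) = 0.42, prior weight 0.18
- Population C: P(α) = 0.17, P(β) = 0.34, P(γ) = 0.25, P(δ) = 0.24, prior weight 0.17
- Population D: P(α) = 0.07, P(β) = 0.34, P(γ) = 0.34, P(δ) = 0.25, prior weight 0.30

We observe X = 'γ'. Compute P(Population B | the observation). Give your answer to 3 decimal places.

0.129

Posterior ∝ prior × likelihood, so P(k | x) ∝ w_k f_k(x); normalise over all components.
Categorical probabilities:
  f_A = P(γ | comp) = 0.11
  f_B = P(γ | comp) = 0.15
  f_C = P(γ | comp) = 0.25
  f_D = P(γ | comp) = 0.34
Prior × likelihood for each component:
  w_A·f_A = 0.35 × 0.11 = 0.0385
  w_B·f_B = 0.18 × 0.15 = 0.027
  w_C·f_C = 0.17 × 0.25 = 0.0425
  w_D·f_D = 0.30 × 0.34 = 0.102
Normaliser: 0.0385 + 0.027 + 0.0425 + 0.102 = 0.21
P(Population B | x) = 0.027 / 0.21 ≈ 0.129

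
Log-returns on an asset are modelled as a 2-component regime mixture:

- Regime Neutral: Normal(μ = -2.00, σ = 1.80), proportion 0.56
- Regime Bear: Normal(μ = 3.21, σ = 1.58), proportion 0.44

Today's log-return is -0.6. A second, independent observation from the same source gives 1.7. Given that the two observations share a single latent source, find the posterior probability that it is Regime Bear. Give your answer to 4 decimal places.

Posterior ∝ prior × likelihood, so P(k | x) ∝ P(Z=k) f_k(x); normalise over all components.
Since both observations come from the same component, the likelihood for component k is f_k(x₁)·f_k(x₂).
  f_Neutral = [(1/(1.80·√(2π)))·exp(−(-0.6−-2.00)²/(2·1.80²)) = 0.221635·exp(-0.30247) = 0.163786] × [0.0267993] = 0.00438935
  f_Bear = [(1/(1.58·√(2π)))·exp(−(-0.6−3.21)²/(2·1.58²)) = 0.252495·exp(-2.90741) = 0.0137906] × [0.159926] = 0.00220548
Prior × likelihood for each component:
  P(Z=Neutral)·f_Neutral = 0.56 × 0.00438935 = 0.00245804
  P(Z=Bear)·f_Bear = 0.44 × 0.00220548 = 0.00097041
Normaliser: 0.00245804 + 0.00097041 = 0.00342845
So the posterior for Regime Bear is 0.00097041 / 0.00342845 ≈ 0.2830.

0.2830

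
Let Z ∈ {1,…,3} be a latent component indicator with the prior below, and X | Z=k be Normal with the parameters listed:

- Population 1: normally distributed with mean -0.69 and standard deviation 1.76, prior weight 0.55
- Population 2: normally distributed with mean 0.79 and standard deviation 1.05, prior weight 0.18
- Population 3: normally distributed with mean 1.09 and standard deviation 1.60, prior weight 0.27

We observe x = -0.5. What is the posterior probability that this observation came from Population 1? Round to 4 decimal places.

The responsibility of component k is π_k f_k(x) divided by Σ_j π_j f_j(x).
Component likelihoods at x = -0.5:
  f_1 = (1/(1.76·√(2π)))·exp(−(-0.5−-0.69)²/(2·1.76²)) = 0.226672·exp(-0.00583) = 0.225355
  f_2 = (1/(1.05·√(2π)))·exp(−(-0.5−0.79)²/(2·1.05²)) = 0.379945·exp(-0.75469) = 0.178633
  f_3 = (1/(1.60·√(2π)))·exp(−(-0.5−1.09)²/(2·1.60²)) = 0.249339·exp(-0.49377) = 0.152177
Multiply by the mixture weights:
  π_1·f_1 = 0.55 × 0.225355 = 0.123945
  π_2·f_2 = 0.18 × 0.178633 = 0.0321539
  π_3·f_3 = 0.27 × 0.152177 = 0.0410878
Sum: 0.123945 + 0.0321539 + 0.0410878 = 0.197187
P(Population 1 | x) = 0.123945 / 0.197187 ≈ 0.6286

0.6286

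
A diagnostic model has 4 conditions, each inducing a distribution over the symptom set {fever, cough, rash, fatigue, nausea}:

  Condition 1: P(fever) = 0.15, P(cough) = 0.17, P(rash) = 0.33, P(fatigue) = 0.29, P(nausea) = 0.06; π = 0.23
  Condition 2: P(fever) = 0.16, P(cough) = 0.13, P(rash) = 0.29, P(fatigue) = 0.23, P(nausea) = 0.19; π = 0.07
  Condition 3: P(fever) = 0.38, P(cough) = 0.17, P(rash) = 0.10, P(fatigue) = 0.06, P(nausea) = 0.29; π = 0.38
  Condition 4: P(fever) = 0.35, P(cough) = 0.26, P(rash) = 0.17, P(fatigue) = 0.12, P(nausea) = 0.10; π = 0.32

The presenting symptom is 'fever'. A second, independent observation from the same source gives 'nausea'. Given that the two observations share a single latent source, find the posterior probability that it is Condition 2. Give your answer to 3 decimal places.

0.037

By Bayes' theorem, P(k | x) = w_k f_k(x) / Σ_j w_j f_j(x).
Since both observations come from the same component, the likelihood for component k is f_k(x₁)·f_k(x₂).
  f_1 = [P(fever | comp) = 0.15] × [0.06] = 0.009
  f_2 = [P(fever | comp) = 0.16] × [0.19] = 0.0304
  f_3 = [P(fever | comp) = 0.38] × [0.29] = 0.1102
  f_4 = [P(fever | comp) = 0.35] × [0.1] = 0.035
Unnormalised posteriors:
  w_1·f_1 = 0.23 × 0.009 = 0.00207
  w_2·f_2 = 0.07 × 0.0304 = 0.002128
  w_3·f_3 = 0.38 × 0.1102 = 0.041876
  w_4·f_4 = 0.32 × 0.035 = 0.0112
Denominator: 0.00207 + 0.002128 + 0.041876 + 0.0112 = 0.057274
P(Condition 2 | x₁,x₂) ≈ 0.037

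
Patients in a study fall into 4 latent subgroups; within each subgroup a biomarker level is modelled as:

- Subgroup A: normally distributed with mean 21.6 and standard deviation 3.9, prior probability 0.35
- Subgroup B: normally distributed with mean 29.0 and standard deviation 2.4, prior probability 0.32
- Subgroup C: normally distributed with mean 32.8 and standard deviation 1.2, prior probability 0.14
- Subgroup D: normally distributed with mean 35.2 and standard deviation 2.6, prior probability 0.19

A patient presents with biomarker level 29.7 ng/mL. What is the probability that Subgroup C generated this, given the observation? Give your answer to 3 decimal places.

P(component k | x) = P(Z=k)·f_k(x) / marginal(x), where marginal(x) = Σ_j P(Z=j)·f_j(x).
Component likelihoods at x = 29.7 ng/mL:
  f_A = (1/(3.9·√(2π)))·exp(−(29.7−21.6)²/(2·3.9²)) = 0.102293·exp(-2.15680) = 0.0118347
  f_B = (1/(2.4·√(2π)))·exp(−(29.7−29.0)²/(2·2.4²)) = 0.166226·exp(-0.04253) = 0.159304
  f_C = (1/(1.2·√(2π)))·exp(−(29.7−32.8)²/(2·1.2²)) = 0.332452·exp(-3.33681) = 0.0118188
  f_D = (1/(2.6·√(2π)))·exp(−(29.7−35.2)²/(2·2.6²)) = 0.153439·exp(-2.23743) = 0.016377
Multiply by the mixture weights:
  P(Z=A)·f_A = 0.35 × 0.0118347 = 0.00414214
  P(Z=B)·f_B = 0.32 × 0.159304 = 0.0509772
  P(Z=C)·f_C = 0.14 × 0.0118188 = 0.00165463
  P(Z=D)·f_D = 0.19 × 0.016377 = 0.00311163
Evidence: 0.00414214 + 0.0509772 + 0.00165463 + 0.00311163 = 0.0598856
Responsibility of Subgroup C: 0.00165463 / 0.0598856 ≈ 0.028

0.028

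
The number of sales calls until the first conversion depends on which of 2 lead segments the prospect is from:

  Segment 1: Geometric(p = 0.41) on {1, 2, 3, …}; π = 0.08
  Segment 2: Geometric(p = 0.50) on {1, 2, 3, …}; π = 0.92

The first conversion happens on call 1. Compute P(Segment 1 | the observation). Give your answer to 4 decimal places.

Posterior ∝ prior × likelihood, so P(k | x) ∝ w_k f_k(x); normalise over all components.
Evaluate each component's likelihood at the observed value:
  L_1 = 0.41·(1−0.41)^0 = 0.41·1 = 0.41
  L_2 = 0.50·(1−0.50)^0 = 0.50·1 = 0.5
Prior × likelihood for each component:
  w_1·L_1 = 0.08 × 0.41 = 0.0328
  w_2·L_2 = 0.92 × 0.5 = 0.46
Sum: 0.0328 + 0.46 = 0.4928
P(Segment 1 | x) ≈ 0.0666

0.0666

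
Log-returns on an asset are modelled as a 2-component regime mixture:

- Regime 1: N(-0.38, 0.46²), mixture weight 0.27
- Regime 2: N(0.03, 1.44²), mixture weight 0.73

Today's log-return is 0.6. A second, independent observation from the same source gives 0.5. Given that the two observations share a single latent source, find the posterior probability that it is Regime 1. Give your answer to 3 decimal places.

Apply Bayes' rule: the posterior for each component is proportional to its prior times its likelihood at x.
Since both observations come from the same component, the likelihood for component k is f_k(x₁)·f_k(x₂).
  L_1 = [(1/(0.46·√(2π)))·exp(−(0.6−-0.38)²/(2·0.46²)) = 0.867266·exp(-2.26938) = 0.089655] × [0.13914] = 0.0124746
  L_2 = [(1/(1.44·√(2π)))·exp(−(0.6−0.03)²/(2·1.44²)) = 0.277043·exp(-0.07834) = 0.256168] × [0.262673] = 0.0672882
Unnormalised posteriors:
  P(Z=1)·L_1 = 0.27 × 0.0124746 = 0.00336813
  P(Z=2)·L_2 = 0.73 × 0.0672882 = 0.0491204
Marginal: 0.00336813 + 0.0491204 = 0.0524885
P(Regime 1 | x₁,x₂) = 0.00336813 / 0.0524885 ≈ 0.064

0.064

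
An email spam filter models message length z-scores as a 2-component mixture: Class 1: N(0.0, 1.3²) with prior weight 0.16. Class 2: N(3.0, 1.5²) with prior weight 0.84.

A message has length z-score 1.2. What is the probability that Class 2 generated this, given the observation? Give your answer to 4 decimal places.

By Bayes' theorem, P(k | x) = P(Z=k) f_k(x) / Σ_j P(Z=j) f_j(x).
Normal densities:
  L_1 = (1/(1.3·√(2π)))·exp(−(1.2−0.0)²/(2·1.3²)) = 0.306879·exp(-0.42604) = 0.20042
  L_2 = (1/(1.5·√(2π)))·exp(−(1.2−3.0)²/(2·1.5²)) = 0.265962·exp(-0.72000) = 0.129457
Weight by the priors:
  P(Z=1)·L_1 = 0.16 × 0.20042 = 0.0320673
  P(Z=2)·L_2 = 0.84 × 0.129457 = 0.108744
Denominator: 0.0320673 + 0.108744 = 0.140811
P(Class 2 | data) ≈ 0.7723

0.7723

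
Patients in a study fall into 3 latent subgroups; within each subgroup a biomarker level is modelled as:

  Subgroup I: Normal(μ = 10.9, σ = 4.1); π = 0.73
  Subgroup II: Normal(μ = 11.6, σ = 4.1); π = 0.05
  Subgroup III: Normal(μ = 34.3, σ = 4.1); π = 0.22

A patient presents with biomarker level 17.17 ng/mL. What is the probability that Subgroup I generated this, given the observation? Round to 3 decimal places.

By Bayes' theorem, P(k | x) = π_k f_k(x) / Σ_j π_j f_j(x).
Normal densities:
  f_I = 0.0302199
  f_II = 0.0386683
  f_III = 1.5761e-05
Unnormalised posteriors:
  π_I·f_I = 0.73 × 0.0302199 = 0.0220605
  π_II·f_II = 0.05 × 0.0386683 = 0.00193341
  π_III·f_III = 0.22 × 1.5761e-05 = 3.46742e-06
Evidence: 0.0220605 + 0.00193341 + 3.46742e-06 = 0.0239974
Responsibility of Subgroup I: 0.0220605 / 0.0239974 ≈ 0.919

0.919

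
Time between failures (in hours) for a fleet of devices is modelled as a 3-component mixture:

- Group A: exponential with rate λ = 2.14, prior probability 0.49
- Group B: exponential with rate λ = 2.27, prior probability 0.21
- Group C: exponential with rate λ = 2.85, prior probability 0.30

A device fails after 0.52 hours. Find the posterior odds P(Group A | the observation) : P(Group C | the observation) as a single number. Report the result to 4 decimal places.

1.7741

Only the two components matter; the odds are (π_i f_i(x)) / (π_j f_j(x)).
Evaluate each component's likelihood at the observed value:
  L_A = 2.14·e^(−2.14·0.52) = 2.14·e^(−1.1128) = 0.703284
  L_B = 2.27·e^(−2.27·0.52) = 2.27·e^(−1.1804) = 0.697244
  L_C = 2.85·e^(−2.85·0.52) = 2.85·e^(−1.4820) = 0.647471
0.344609 / 0.194241 ≈ 1.7741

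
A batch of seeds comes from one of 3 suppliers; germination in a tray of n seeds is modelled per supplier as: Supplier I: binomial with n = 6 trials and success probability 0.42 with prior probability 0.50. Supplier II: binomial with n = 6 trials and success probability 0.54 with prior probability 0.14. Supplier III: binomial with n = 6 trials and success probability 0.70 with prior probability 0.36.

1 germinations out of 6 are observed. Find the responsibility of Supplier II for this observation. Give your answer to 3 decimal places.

0.098

Apply Bayes' rule: the posterior for each component is proportional to its prior times its likelihood at x.
Binomial probabilities:
  f_I = C(6,1)·0.42^1·0.58^5 = 6·0.42·0.0656357 = 0.165402
  f_II = C(6,1)·0.54^1·0.46^5 = 6·0.54·0.0205963 = 0.066732
  f_III = C(6,1)·0.70^1·0.30^5 = 6·0.7·0.00243 = 0.010206
Prior × likelihood for each component:
  π_I·f_I = 0.50 × 0.165402 = 0.082701
  π_II·f_II = 0.14 × 0.066732 = 0.00934248
  π_III·f_III = 0.36 × 0.010206 = 0.00367416
Normaliser: 0.082701 + 0.00934248 + 0.00367416 = 0.0957176
So the posterior for Supplier II is 0.00934248 / 0.0957176 ≈ 0.098.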